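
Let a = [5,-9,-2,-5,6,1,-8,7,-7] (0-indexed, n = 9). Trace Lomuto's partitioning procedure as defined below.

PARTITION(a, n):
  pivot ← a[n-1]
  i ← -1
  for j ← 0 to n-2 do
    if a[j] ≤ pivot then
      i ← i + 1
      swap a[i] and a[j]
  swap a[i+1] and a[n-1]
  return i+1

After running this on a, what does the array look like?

[-9,-8,-7,-5,6,1,5,7,-2]

pivot = a[8] = -7; i = -1
j=0: a[0]=5 > -7 → no swap
j=1: a[1]=-9 ≤ -7 → i=0, swap a[0],a[1] → [-9,5,-2,-5,6,1,-8,7,-7]
j=2: a[2]=-2 > -7 → no swap
j=3: a[3]=-5 > -7 → no swap
j=4: a[4]=6 > -7 → no swap
j=5: a[5]=1 > -7 → no swap
j=6: a[6]=-8 ≤ -7 → i=1, swap a[1],a[6] → [-9,-8,-2,-5,6,1,5,7,-7]
j=7: a[7]=7 > -7 → no swap
final swap a[2],a[8] → [-9,-8,-7,-5,6,1,5,7,-2]; return 2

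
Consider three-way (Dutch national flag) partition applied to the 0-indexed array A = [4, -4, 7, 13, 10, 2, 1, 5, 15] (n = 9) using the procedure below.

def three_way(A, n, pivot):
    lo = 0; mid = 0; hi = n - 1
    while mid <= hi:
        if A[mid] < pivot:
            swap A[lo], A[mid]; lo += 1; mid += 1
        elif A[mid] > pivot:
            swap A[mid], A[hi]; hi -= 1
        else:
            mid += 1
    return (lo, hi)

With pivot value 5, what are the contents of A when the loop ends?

lo=0 mid=0 hi=8
4<5: swap(0,0), lo=1 mid=1 ⇒ [4, -4, 7, 13, 10, 2, 1, 5, 15]
-4<5: swap(1,1), lo=2 mid=2 ⇒ [4, -4, 7, 13, 10, 2, 1, 5, 15]
7>5: swap(2,8), hi=7 ⇒ [4, -4, 15, 13, 10, 2, 1, 5, 7]
15>5: swap(2,7), hi=6 ⇒ [4, -4, 5, 13, 10, 2, 1, 15, 7]
5=5: mid=3
13>5: swap(3,6), hi=5 ⇒ [4, -4, 5, 1, 10, 2, 13, 15, 7]
1<5: swap(2,3), lo=3 mid=4 ⇒ [4, -4, 1, 5, 10, 2, 13, 15, 7]
10>5: swap(4,5), hi=4 ⇒ [4, -4, 1, 5, 2, 10, 13, 15, 7]
2<5: swap(3,4), lo=4 mid=5 ⇒ [4, -4, 1, 2, 5, 10, 13, 15, 7]
done. lo=4 hi=4; A=[4, -4, 1, 2, 5, 10, 13, 15, 7]

[4, -4, 1, 2, 5, 10, 13, 15, 7]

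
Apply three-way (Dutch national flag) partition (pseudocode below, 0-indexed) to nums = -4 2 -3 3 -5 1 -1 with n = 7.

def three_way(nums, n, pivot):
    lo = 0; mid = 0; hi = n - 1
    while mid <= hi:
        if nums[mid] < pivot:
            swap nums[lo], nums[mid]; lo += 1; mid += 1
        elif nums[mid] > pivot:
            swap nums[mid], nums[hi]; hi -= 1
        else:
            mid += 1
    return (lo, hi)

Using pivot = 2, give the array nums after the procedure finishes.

-4 -3 -1 -5 1 2 3

lo=0 mid=0 hi=6
-4<2: swap(0,0), lo=1 mid=1 ⇒ -4 2 -3 3 -5 1 -1
2=2: mid=2
-3<2: swap(1,2), lo=2 mid=3 ⇒ -4 -3 2 3 -5 1 -1
3>2: swap(3,6), hi=5 ⇒ -4 -3 2 -1 -5 1 3
-1<2: swap(2,3), lo=3 mid=4 ⇒ -4 -3 -1 2 -5 1 3
-5<2: swap(3,4), lo=4 mid=5 ⇒ -4 -3 -1 -5 2 1 3
1<2: swap(4,5), lo=5 mid=6 ⇒ -4 -3 -1 -5 1 2 3
done. lo=5 hi=5; nums=-4 -3 -1 -5 1 2 3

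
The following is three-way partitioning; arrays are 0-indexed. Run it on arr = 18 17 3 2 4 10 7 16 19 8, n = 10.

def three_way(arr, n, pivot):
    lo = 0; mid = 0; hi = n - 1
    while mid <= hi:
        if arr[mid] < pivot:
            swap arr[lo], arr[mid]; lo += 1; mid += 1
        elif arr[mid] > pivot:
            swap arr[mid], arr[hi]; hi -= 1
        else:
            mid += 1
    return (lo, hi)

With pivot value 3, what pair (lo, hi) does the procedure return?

pivot = 3; lo=0, mid=0, hi=9
arr[mid]=18>3: swap arr[0],arr[9]; hi=8 → 8 17 3 2 4 10 7 16 19 18
arr[mid]=8>3: swap arr[0],arr[8]; hi=7 → 19 17 3 2 4 10 7 16 8 18
arr[mid]=19>3: swap arr[0],arr[7]; hi=6 → 16 17 3 2 4 10 7 19 8 18
arr[mid]=16>3: swap arr[0],arr[6]; hi=5 → 7 17 3 2 4 10 16 19 8 18
arr[mid]=7>3: swap arr[0],arr[5]; hi=4 → 10 17 3 2 4 7 16 19 8 18
arr[mid]=10>3: swap arr[0],arr[4]; hi=3 → 4 17 3 2 10 7 16 19 8 18
arr[mid]=4>3: swap arr[0],arr[3]; hi=2 → 2 17 3 4 10 7 16 19 8 18
arr[mid]=2<3: swap arr[0],arr[0]; lo=1,mid=1 → 2 17 3 4 10 7 16 19 8 18
arr[mid]=17>3: swap arr[1],arr[2]; hi=1 → 2 3 17 4 10 7 16 19 8 18
arr[mid]=3=3: mid=2
end: lo=1, hi=1; arr = 2 3 17 4 10 7 16 19 8 18

(1, 1)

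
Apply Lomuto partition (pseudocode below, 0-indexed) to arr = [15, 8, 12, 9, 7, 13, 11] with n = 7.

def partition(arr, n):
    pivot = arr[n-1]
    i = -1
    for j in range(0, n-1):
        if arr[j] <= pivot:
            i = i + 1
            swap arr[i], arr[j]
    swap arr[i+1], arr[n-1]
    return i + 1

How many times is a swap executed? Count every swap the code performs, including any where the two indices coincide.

4

pivot=11, i=-1
j=0: 15>11, skip
j=1: 8≤11, i=0, swap(0,1) ⇒ [8, 15, 12, 9, 7, 13, 11]
j=2: 12>11, skip
j=3: 9≤11, i=1, swap(1,3) ⇒ [8, 9, 12, 15, 7, 13, 11]
j=4: 7≤11, i=2, swap(2,4) ⇒ [8, 9, 7, 15, 12, 13, 11]
j=5: 13>11, skip
swap(3,6) ⇒ [8, 9, 7, 11, 12, 13, 15]; return 3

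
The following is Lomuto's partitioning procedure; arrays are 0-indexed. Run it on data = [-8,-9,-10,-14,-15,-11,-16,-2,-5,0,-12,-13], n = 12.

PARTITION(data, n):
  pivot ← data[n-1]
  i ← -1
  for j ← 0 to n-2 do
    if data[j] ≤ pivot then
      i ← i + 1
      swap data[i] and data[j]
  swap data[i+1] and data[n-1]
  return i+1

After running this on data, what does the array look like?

pivot = data[11] = -13; i = -1
j=0: data[0]=-8 > -13 → no swap
j=1: data[1]=-9 > -13 → no swap
j=2: data[2]=-10 > -13 → no swap
j=3: data[3]=-14 ≤ -13 → i=0, swap data[0],data[3] → [-14,-9,-10,-8,-15,-11,-16,-2,-5,0,-12,-13]
j=4: data[4]=-15 ≤ -13 → i=1, swap data[1],data[4] → [-14,-15,-10,-8,-9,-11,-16,-2,-5,0,-12,-13]
j=5: data[5]=-11 > -13 → no swap
j=6: data[6]=-16 ≤ -13 → i=2, swap data[2],data[6] → [-14,-15,-16,-8,-9,-11,-10,-2,-5,0,-12,-13]
j=7: data[7]=-2 > -13 → no swap
j=8: data[8]=-5 > -13 → no swap
j=9: data[9]=0 > -13 → no swap
j=10: data[10]=-12 > -13 → no swap
final swap data[3],data[11] → [-14,-15,-16,-13,-9,-11,-10,-2,-5,0,-12,-8]; return 3

[-14,-15,-16,-13,-9,-11,-10,-2,-5,0,-12,-8]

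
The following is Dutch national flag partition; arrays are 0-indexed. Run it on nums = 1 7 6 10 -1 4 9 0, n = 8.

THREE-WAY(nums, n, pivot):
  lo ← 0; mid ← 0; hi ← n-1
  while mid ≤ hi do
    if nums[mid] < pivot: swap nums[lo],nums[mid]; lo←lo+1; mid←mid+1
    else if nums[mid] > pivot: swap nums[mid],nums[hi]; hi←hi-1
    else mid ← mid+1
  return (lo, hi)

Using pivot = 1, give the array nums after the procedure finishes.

lo=0 mid=0 hi=7
1=1: mid=1
7>1: swap(1,7), hi=6 ⇒ 1 0 6 10 -1 4 9 7
0<1: swap(0,1), lo=1 mid=2 ⇒ 0 1 6 10 -1 4 9 7
6>1: swap(2,6), hi=5 ⇒ 0 1 9 10 -1 4 6 7
9>1: swap(2,5), hi=4 ⇒ 0 1 4 10 -1 9 6 7
4>1: swap(2,4), hi=3 ⇒ 0 1 -1 10 4 9 6 7
-1<1: swap(1,2), lo=2 mid=3 ⇒ 0 -1 1 10 4 9 6 7
10>1: swap(3,3), hi=2 ⇒ 0 -1 1 10 4 9 6 7
done. lo=2 hi=2; nums=0 -1 1 10 4 9 6 7

0 -1 1 10 4 9 6 7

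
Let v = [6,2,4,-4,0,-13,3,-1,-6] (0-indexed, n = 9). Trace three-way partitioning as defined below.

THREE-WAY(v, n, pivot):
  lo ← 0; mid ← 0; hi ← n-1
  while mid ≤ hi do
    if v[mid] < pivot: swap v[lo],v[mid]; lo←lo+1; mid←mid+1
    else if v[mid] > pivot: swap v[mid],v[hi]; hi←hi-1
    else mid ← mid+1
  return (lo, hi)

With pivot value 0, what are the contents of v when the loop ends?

[-6,-1,-13,-4,0,3,4,2,6]

pivot = 0; lo=0, mid=0, hi=8
v[mid]=6>0: swap v[0],v[8]; hi=7 → [-6,2,4,-4,0,-13,3,-1,6]
v[mid]=-6<0: swap v[0],v[0]; lo=1,mid=1 → [-6,2,4,-4,0,-13,3,-1,6]
v[mid]=2>0: swap v[1],v[7]; hi=6 → [-6,-1,4,-4,0,-13,3,2,6]
v[mid]=-1<0: swap v[1],v[1]; lo=2,mid=2 → [-6,-1,4,-4,0,-13,3,2,6]
v[mid]=4>0: swap v[2],v[6]; hi=5 → [-6,-1,3,-4,0,-13,4,2,6]
v[mid]=3>0: swap v[2],v[5]; hi=4 → [-6,-1,-13,-4,0,3,4,2,6]
v[mid]=-13<0: swap v[2],v[2]; lo=3,mid=3 → [-6,-1,-13,-4,0,3,4,2,6]
v[mid]=-4<0: swap v[3],v[3]; lo=4,mid=4 → [-6,-1,-13,-4,0,3,4,2,6]
v[mid]=0=0: mid=5
end: lo=4, hi=4; v = [-6,-1,-13,-4,0,3,4,2,6]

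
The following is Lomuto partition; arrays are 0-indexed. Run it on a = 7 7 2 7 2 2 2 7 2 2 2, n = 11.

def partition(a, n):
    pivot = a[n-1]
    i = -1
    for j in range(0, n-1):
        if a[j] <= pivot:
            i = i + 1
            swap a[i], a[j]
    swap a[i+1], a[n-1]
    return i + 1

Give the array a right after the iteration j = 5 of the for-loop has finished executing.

2 2 2 7 7 7 2 7 2 2 2

pivot = a[10] = 2; i = -1
j=0: a[0]=7 > 2 → no swap
j=1: a[1]=7 > 2 → no swap
j=2: a[2]=2 ≤ 2 → i=0, swap a[0],a[2] → 2 7 7 7 2 2 2 7 2 2 2
j=3: a[3]=7 > 2 → no swap
j=4: a[4]=2 ≤ 2 → i=1, swap a[1],a[4] → 2 2 7 7 7 2 2 7 2 2 2
j=5: a[5]=2 ≤ 2 → i=2, swap a[2],a[5] → 2 2 2 7 7 7 2 7 2 2 2
(after j=5) a = 2 2 2 7 7 7 2 7 2 2 2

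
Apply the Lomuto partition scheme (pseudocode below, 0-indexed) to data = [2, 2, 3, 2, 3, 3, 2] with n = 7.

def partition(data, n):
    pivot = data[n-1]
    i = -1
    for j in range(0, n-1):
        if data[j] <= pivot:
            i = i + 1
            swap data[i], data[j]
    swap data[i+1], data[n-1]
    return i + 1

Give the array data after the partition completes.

[2, 2, 2, 2, 3, 3, 3]

pivot=2, i=-1
j=0: 2≤2, i=0, swap(0,0) ⇒ [2, 2, 3, 2, 3, 3, 2]
j=1: 2≤2, i=1, swap(1,1) ⇒ [2, 2, 3, 2, 3, 3, 2]
j=2: 3>2, skip
j=3: 2≤2, i=2, swap(2,3) ⇒ [2, 2, 2, 3, 3, 3, 2]
j=4: 3>2, skip
j=5: 3>2, skip
swap(3,6) ⇒ [2, 2, 2, 2, 3, 3, 3]; return 3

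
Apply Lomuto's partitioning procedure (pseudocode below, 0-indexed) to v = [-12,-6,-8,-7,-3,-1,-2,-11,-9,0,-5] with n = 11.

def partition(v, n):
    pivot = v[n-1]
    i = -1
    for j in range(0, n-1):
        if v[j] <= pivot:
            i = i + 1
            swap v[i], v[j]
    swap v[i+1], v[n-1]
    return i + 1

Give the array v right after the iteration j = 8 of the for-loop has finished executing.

[-12,-6,-8,-7,-11,-9,-2,-3,-1,0,-5]

pivot = v[10] = -5; i = -1
j=0: v[0]=-12 ≤ -5 → i=0, swap v[0],v[0] (no change) → [-12,-6,-8,-7,-3,-1,-2,-11,-9,0,-5]
j=1: v[1]=-6 ≤ -5 → i=1, swap v[1],v[1] (no change) → [-12,-6,-8,-7,-3,-1,-2,-11,-9,0,-5]
j=2: v[2]=-8 ≤ -5 → i=2, swap v[2],v[2] (no change) → [-12,-6,-8,-7,-3,-1,-2,-11,-9,0,-5]
j=3: v[3]=-7 ≤ -5 → i=3, swap v[3],v[3] (no change) → [-12,-6,-8,-7,-3,-1,-2,-11,-9,0,-5]
j=4: v[4]=-3 > -5 → no swap
j=5: v[5]=-1 > -5 → no swap
j=6: v[6]=-2 > -5 → no swap
j=7: v[7]=-11 ≤ -5 → i=4, swap v[4],v[7] → [-12,-6,-8,-7,-11,-1,-2,-3,-9,0,-5]
j=8: v[8]=-9 ≤ -5 → i=5, swap v[5],v[8] → [-12,-6,-8,-7,-11,-9,-2,-3,-1,0,-5]
(after j=8) v = [-12,-6,-8,-7,-11,-9,-2,-3,-1,0,-5]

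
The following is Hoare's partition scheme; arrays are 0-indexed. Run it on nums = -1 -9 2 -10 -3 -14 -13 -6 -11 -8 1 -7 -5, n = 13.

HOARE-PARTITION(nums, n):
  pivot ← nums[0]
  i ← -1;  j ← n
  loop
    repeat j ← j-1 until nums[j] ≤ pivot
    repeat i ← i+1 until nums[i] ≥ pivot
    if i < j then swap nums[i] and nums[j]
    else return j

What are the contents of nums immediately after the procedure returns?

pivot=-1
j stops at 12 (-5), i stops at 0 (-1); swap ⇒ -5 -9 2 -10 -3 -14 -13 -6 -11 -8 1 -7 -1
j stops at 11 (-7), i stops at 2 (2); swap ⇒ -5 -9 -7 -10 -3 -14 -13 -6 -11 -8 1 2 -1
j stops at 9, i stops at 10; i≥j ⇒ return 9. nums=-5 -9 -7 -10 -3 -14 -13 -6 -11 -8 1 2 -1

-5 -9 -7 -10 -3 -14 -13 -6 -11 -8 1 2 -1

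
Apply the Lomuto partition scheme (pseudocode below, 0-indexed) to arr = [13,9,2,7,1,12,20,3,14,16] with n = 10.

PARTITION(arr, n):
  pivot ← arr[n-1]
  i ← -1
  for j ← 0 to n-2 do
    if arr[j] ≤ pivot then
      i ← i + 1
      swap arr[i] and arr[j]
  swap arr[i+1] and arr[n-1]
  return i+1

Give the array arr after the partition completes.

[13,9,2,7,1,12,3,14,16,20]

pivot = arr[9] = 16; i = -1
j=0: arr[0]=13 ≤ 16 → i=0, swap arr[0],arr[0] (no change) → [13,9,2,7,1,12,20,3,14,16]
j=1: arr[1]=9 ≤ 16 → i=1, swap arr[1],arr[1] (no change) → [13,9,2,7,1,12,20,3,14,16]
j=2: arr[2]=2 ≤ 16 → i=2, swap arr[2],arr[2] (no change) → [13,9,2,7,1,12,20,3,14,16]
j=3: arr[3]=7 ≤ 16 → i=3, swap arr[3],arr[3] (no change) → [13,9,2,7,1,12,20,3,14,16]
j=4: arr[4]=1 ≤ 16 → i=4, swap arr[4],arr[4] (no change) → [13,9,2,7,1,12,20,3,14,16]
j=5: arr[5]=12 ≤ 16 → i=5, swap arr[5],arr[5] (no change) → [13,9,2,7,1,12,20,3,14,16]
j=6: arr[6]=20 > 16 → no swap
j=7: arr[7]=3 ≤ 16 → i=6, swap arr[6],arr[7] → [13,9,2,7,1,12,3,20,14,16]
j=8: arr[8]=14 ≤ 16 → i=7, swap arr[7],arr[8] → [13,9,2,7,1,12,3,14,20,16]
final swap arr[8],arr[9] → [13,9,2,7,1,12,3,14,16,20]; return 8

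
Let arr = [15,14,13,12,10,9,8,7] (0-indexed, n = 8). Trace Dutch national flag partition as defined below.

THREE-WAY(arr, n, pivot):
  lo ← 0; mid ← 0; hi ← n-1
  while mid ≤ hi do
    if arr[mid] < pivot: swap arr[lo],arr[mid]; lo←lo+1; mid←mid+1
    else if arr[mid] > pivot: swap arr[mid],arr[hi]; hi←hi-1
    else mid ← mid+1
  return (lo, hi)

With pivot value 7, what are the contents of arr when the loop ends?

lo=0 mid=0 hi=7
15>7: swap(0,7), hi=6 ⇒ [7,14,13,12,10,9,8,15]
7=7: mid=1
14>7: swap(1,6), hi=5 ⇒ [7,8,13,12,10,9,14,15]
8>7: swap(1,5), hi=4 ⇒ [7,9,13,12,10,8,14,15]
9>7: swap(1,4), hi=3 ⇒ [7,10,13,12,9,8,14,15]
10>7: swap(1,3), hi=2 ⇒ [7,12,13,10,9,8,14,15]
12>7: swap(1,2), hi=1 ⇒ [7,13,12,10,9,8,14,15]
13>7: swap(1,1), hi=0 ⇒ [7,13,12,10,9,8,14,15]
done. lo=0 hi=0; arr=[7,13,12,10,9,8,14,15]

[7,13,12,10,9,8,14,15]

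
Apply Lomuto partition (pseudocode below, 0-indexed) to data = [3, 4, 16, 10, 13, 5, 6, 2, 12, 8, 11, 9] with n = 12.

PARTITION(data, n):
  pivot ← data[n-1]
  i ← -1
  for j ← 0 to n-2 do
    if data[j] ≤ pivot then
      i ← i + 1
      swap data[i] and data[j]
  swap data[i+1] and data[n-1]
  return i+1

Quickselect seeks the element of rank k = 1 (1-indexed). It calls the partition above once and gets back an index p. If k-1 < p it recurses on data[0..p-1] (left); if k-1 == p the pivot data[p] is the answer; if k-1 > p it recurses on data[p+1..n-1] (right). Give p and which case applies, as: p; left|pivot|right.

pivot=9, i=-1
j=0: 3≤9, i=0, swap(0,0) ⇒ [3, 4, 16, 10, 13, 5, 6, 2, 12, 8, 11, 9]
j=1: 4≤9, i=1, swap(1,1) ⇒ [3, 4, 16, 10, 13, 5, 6, 2, 12, 8, 11, 9]
j=2: 16>9, skip
j=3: 10>9, skip
j=4: 13>9, skip
j=5: 5≤9, i=2, swap(2,5) ⇒ [3, 4, 5, 10, 13, 16, 6, 2, 12, 8, 11, 9]
j=6: 6≤9, i=3, swap(3,6) ⇒ [3, 4, 5, 6, 13, 16, 10, 2, 12, 8, 11, 9]
j=7: 2≤9, i=4, swap(4,7) ⇒ [3, 4, 5, 6, 2, 16, 10, 13, 12, 8, 11, 9]
j=8: 12>9, skip
j=9: 8≤9, i=5, swap(5,9) ⇒ [3, 4, 5, 6, 2, 8, 10, 13, 12, 16, 11, 9]
j=10: 11>9, skip
swap(6,11) ⇒ [3, 4, 5, 6, 2, 8, 9, 13, 12, 16, 11, 10]; return 6
p = 6; k-1 = 0 < 6 ⇒ left

6; left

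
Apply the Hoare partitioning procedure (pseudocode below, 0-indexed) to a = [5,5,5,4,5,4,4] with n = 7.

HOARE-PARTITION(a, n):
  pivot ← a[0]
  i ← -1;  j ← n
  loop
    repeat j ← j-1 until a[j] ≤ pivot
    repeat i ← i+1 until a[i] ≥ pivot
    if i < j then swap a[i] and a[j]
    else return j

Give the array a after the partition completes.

pivot = a[0] = 5; i = -1, j = 7
j→6 (a[6]=4≤5), i→0 (a[0]=5≥5); i<j, swap → [4,5,5,4,5,4,5]
j→5 (a[5]=4≤5), i→1 (a[1]=5≥5); i<j, swap → [4,4,5,4,5,5,5]
j→4 (a[4]=5≤5), i→2 (a[2]=5≥5); i<j, swap → [4,4,5,4,5,5,5]
j→3, i→4; i≥j, return j=3. a = [4,4,5,4,5,5,5]

[4,4,5,4,5,5,5]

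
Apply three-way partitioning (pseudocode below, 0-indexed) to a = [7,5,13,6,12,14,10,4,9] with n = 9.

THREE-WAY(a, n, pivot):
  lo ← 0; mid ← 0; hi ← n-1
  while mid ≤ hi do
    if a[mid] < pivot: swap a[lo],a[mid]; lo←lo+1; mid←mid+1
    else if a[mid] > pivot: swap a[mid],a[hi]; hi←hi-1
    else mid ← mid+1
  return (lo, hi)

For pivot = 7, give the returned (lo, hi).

pivot = 7; lo=0, mid=0, hi=8
a[mid]=7=7: mid=1
a[mid]=5<7: swap a[0],a[1]; lo=1,mid=2 → [5,7,13,6,12,14,10,4,9]
a[mid]=13>7: swap a[2],a[8]; hi=7 → [5,7,9,6,12,14,10,4,13]
a[mid]=9>7: swap a[2],a[7]; hi=6 → [5,7,4,6,12,14,10,9,13]
a[mid]=4<7: swap a[1],a[2]; lo=2,mid=3 → [5,4,7,6,12,14,10,9,13]
a[mid]=6<7: swap a[2],a[3]; lo=3,mid=4 → [5,4,6,7,12,14,10,9,13]
a[mid]=12>7: swap a[4],a[6]; hi=5 → [5,4,6,7,10,14,12,9,13]
a[mid]=10>7: swap a[4],a[5]; hi=4 → [5,4,6,7,14,10,12,9,13]
a[mid]=14>7: swap a[4],a[4]; hi=3 → [5,4,6,7,14,10,12,9,13]
end: lo=3, hi=3; a = [5,4,6,7,14,10,12,9,13]

(3, 3)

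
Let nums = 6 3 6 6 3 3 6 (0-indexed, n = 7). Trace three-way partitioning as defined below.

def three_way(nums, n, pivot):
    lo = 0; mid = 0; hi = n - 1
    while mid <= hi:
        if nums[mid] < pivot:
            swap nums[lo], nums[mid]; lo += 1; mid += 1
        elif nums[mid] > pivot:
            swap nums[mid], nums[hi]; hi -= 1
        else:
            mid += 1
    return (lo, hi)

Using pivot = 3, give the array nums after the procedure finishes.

pivot = 3; lo=0, mid=0, hi=6
nums[mid]=6>3: swap nums[0],nums[6]; hi=5 → 6 3 6 6 3 3 6
nums[mid]=6>3: swap nums[0],nums[5]; hi=4 → 3 3 6 6 3 6 6
nums[mid]=3=3: mid=1
nums[mid]=3=3: mid=2
nums[mid]=6>3: swap nums[2],nums[4]; hi=3 → 3 3 3 6 6 6 6
nums[mid]=3=3: mid=3
nums[mid]=6>3: swap nums[3],nums[3]; hi=2 → 3 3 3 6 6 6 6
end: lo=0, hi=2; nums = 3 3 3 6 6 6 6

3 3 3 6 6 6 6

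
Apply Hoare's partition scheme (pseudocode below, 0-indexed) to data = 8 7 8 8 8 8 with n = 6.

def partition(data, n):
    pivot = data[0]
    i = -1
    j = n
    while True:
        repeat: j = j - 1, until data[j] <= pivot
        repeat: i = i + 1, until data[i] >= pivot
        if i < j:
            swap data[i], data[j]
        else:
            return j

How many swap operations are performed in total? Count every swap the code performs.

2

pivot = data[0] = 8; i = -1, j = 6
j→5 (data[5]=8≤8), i→0 (data[0]=8≥8); i<j, swap → 8 7 8 8 8 8
j→4 (data[4]=8≤8), i→2 (data[2]=8≥8); i<j, swap → 8 7 8 8 8 8
j→3, i→3; i≥j, return j=3. data = 8 7 8 8 8 8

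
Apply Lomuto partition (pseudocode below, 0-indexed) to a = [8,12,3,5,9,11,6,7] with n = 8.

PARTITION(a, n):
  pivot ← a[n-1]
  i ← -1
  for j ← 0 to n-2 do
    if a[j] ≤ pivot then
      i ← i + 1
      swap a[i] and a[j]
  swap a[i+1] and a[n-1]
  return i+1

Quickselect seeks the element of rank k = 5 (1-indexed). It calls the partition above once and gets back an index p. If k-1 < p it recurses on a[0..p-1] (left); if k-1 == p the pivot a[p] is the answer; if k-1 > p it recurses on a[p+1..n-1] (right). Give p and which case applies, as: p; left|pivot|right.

pivot = a[7] = 7; i = -1
j=0: a[0]=8 > 7 → no swap
j=1: a[1]=12 > 7 → no swap
j=2: a[2]=3 ≤ 7 → i=0, swap a[0],a[2] → [3,12,8,5,9,11,6,7]
j=3: a[3]=5 ≤ 7 → i=1, swap a[1],a[3] → [3,5,8,12,9,11,6,7]
j=4: a[4]=9 > 7 → no swap
j=5: a[5]=11 > 7 → no swap
j=6: a[6]=6 ≤ 7 → i=2, swap a[2],a[6] → [3,5,6,12,9,11,8,7]
final swap a[3],a[7] → [3,5,6,7,9,11,8,12]; return 3
p = 3; k-1 = 4 > 3 ⇒ right

3; right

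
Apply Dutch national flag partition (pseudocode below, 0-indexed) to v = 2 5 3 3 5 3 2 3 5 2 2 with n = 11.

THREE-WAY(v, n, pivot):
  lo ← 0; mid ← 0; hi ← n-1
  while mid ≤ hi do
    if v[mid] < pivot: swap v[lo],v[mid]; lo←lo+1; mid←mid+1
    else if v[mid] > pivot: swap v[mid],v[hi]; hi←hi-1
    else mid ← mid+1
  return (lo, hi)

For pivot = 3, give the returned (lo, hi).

pivot = 3; lo=0, mid=0, hi=10
v[mid]=2<3: swap v[0],v[0]; lo=1,mid=1 → 2 5 3 3 5 3 2 3 5 2 2
v[mid]=5>3: swap v[1],v[10]; hi=9 → 2 2 3 3 5 3 2 3 5 2 5
v[mid]=2<3: swap v[1],v[1]; lo=2,mid=2 → 2 2 3 3 5 3 2 3 5 2 5
v[mid]=3=3: mid=3
v[mid]=3=3: mid=4
v[mid]=5>3: swap v[4],v[9]; hi=8 → 2 2 3 3 2 3 2 3 5 5 5
v[mid]=2<3: swap v[2],v[4]; lo=3,mid=5 → 2 2 2 3 3 3 2 3 5 5 5
v[mid]=3=3: mid=6
v[mid]=2<3: swap v[3],v[6]; lo=4,mid=7 → 2 2 2 2 3 3 3 3 5 5 5
v[mid]=3=3: mid=8
v[mid]=5>3: swap v[8],v[8]; hi=7 → 2 2 2 2 3 3 3 3 5 5 5
end: lo=4, hi=7; v = 2 2 2 2 3 3 3 3 5 5 5

(4, 7)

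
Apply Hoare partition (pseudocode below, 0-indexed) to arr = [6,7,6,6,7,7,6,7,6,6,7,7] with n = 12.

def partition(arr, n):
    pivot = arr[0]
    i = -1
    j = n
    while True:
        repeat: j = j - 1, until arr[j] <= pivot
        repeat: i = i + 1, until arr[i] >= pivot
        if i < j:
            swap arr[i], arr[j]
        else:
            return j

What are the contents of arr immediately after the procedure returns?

pivot = arr[0] = 6; i = -1, j = 12
j→9 (arr[9]=6≤6), i→0 (arr[0]=6≥6); i<j, swap → [6,7,6,6,7,7,6,7,6,6,7,7]
j→8 (arr[8]=6≤6), i→1 (arr[1]=7≥6); i<j, swap → [6,6,6,6,7,7,6,7,7,6,7,7]
j→6 (arr[6]=6≤6), i→2 (arr[2]=6≥6); i<j, swap → [6,6,6,6,7,7,6,7,7,6,7,7]
j→3, i→3; i≥j, return j=3. arr = [6,6,6,6,7,7,6,7,7,6,7,7]

[6,6,6,6,7,7,6,7,7,6,7,7]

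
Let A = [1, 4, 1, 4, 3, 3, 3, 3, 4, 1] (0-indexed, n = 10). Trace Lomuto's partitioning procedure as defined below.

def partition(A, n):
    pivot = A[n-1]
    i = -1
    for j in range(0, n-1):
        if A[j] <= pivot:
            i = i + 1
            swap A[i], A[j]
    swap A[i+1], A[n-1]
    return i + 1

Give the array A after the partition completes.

pivot=1, i=-1
j=0: 1≤1, i=0, swap(0,0) ⇒ [1, 4, 1, 4, 3, 3, 3, 3, 4, 1]
j=1: 4>1, skip
j=2: 1≤1, i=1, swap(1,2) ⇒ [1, 1, 4, 4, 3, 3, 3, 3, 4, 1]
j=3: 4>1, skip
j=4: 3>1, skip
j=5: 3>1, skip
j=6: 3>1, skip
j=7: 3>1, skip
j=8: 4>1, skip
swap(2,9) ⇒ [1, 1, 1, 4, 3, 3, 3, 3, 4, 4]; return 2

[1, 1, 1, 4, 3, 3, 3, 3, 4, 4]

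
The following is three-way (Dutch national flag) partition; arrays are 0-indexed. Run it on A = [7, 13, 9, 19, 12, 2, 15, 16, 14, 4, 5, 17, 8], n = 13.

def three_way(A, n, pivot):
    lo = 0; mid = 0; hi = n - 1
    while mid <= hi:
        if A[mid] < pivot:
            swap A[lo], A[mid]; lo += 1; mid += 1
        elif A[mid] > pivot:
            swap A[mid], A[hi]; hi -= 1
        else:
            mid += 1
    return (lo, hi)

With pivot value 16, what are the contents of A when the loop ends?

pivot = 16; lo=0, mid=0, hi=12
A[mid]=7<16: swap A[0],A[0]; lo=1,mid=1 → [7, 13, 9, 19, 12, 2, 15, 16, 14, 4, 5, 17, 8]
A[mid]=13<16: swap A[1],A[1]; lo=2,mid=2 → [7, 13, 9, 19, 12, 2, 15, 16, 14, 4, 5, 17, 8]
A[mid]=9<16: swap A[2],A[2]; lo=3,mid=3 → [7, 13, 9, 19, 12, 2, 15, 16, 14, 4, 5, 17, 8]
A[mid]=19>16: swap A[3],A[12]; hi=11 → [7, 13, 9, 8, 12, 2, 15, 16, 14, 4, 5, 17, 19]
A[mid]=8<16: swap A[3],A[3]; lo=4,mid=4 → [7, 13, 9, 8, 12, 2, 15, 16, 14, 4, 5, 17, 19]
A[mid]=12<16: swap A[4],A[4]; lo=5,mid=5 → [7, 13, 9, 8, 12, 2, 15, 16, 14, 4, 5, 17, 19]
A[mid]=2<16: swap A[5],A[5]; lo=6,mid=6 → [7, 13, 9, 8, 12, 2, 15, 16, 14, 4, 5, 17, 19]
A[mid]=15<16: swap A[6],A[6]; lo=7,mid=7 → [7, 13, 9, 8, 12, 2, 15, 16, 14, 4, 5, 17, 19]
A[mid]=16=16: mid=8
A[mid]=14<16: swap A[7],A[8]; lo=8,mid=9 → [7, 13, 9, 8, 12, 2, 15, 14, 16, 4, 5, 17, 19]
A[mid]=4<16: swap A[8],A[9]; lo=9,mid=10 → [7, 13, 9, 8, 12, 2, 15, 14, 4, 16, 5, 17, 19]
A[mid]=5<16: swap A[9],A[10]; lo=10,mid=11 → [7, 13, 9, 8, 12, 2, 15, 14, 4, 5, 16, 17, 19]
A[mid]=17>16: swap A[11],A[11]; hi=10 → [7, 13, 9, 8, 12, 2, 15, 14, 4, 5, 16, 17, 19]
end: lo=10, hi=10; A = [7, 13, 9, 8, 12, 2, 15, 14, 4, 5, 16, 17, 19]

[7, 13, 9, 8, 12, 2, 15, 14, 4, 5, 16, 17, 19]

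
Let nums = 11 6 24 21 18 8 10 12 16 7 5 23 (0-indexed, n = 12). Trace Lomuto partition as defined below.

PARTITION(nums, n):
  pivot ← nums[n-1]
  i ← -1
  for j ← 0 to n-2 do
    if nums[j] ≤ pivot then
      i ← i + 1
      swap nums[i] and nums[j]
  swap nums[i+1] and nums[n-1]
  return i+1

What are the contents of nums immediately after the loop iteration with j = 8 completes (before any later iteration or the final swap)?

11 6 21 18 8 10 12 16 24 7 5 23

pivot=23, i=-1
j=0: 11≤23, i=0, swap(0,0) ⇒ 11 6 24 21 18 8 10 12 16 7 5 23
j=1: 6≤23, i=1, swap(1,1) ⇒ 11 6 24 21 18 8 10 12 16 7 5 23
j=2: 24>23, skip
j=3: 21≤23, i=2, swap(2,3) ⇒ 11 6 21 24 18 8 10 12 16 7 5 23
j=4: 18≤23, i=3, swap(3,4) ⇒ 11 6 21 18 24 8 10 12 16 7 5 23
j=5: 8≤23, i=4, swap(4,5) ⇒ 11 6 21 18 8 24 10 12 16 7 5 23
j=6: 10≤23, i=5, swap(5,6) ⇒ 11 6 21 18 8 10 24 12 16 7 5 23
j=7: 12≤23, i=6, swap(6,7) ⇒ 11 6 21 18 8 10 12 24 16 7 5 23
j=8: 16≤23, i=7, swap(7,8) ⇒ 11 6 21 18 8 10 12 16 24 7 5 23
(after j=8) nums = 11 6 21 18 8 10 12 16 24 7 5 23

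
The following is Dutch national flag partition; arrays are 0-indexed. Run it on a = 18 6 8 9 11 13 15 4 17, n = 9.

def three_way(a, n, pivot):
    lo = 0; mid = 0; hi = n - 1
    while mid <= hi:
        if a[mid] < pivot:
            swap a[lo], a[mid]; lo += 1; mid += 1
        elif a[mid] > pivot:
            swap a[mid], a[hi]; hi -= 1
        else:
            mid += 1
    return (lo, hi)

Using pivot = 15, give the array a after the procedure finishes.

pivot = 15; lo=0, mid=0, hi=8
a[mid]=18>15: swap a[0],a[8]; hi=7 → 17 6 8 9 11 13 15 4 18
a[mid]=17>15: swap a[0],a[7]; hi=6 → 4 6 8 9 11 13 15 17 18
a[mid]=4<15: swap a[0],a[0]; lo=1,mid=1 → 4 6 8 9 11 13 15 17 18
a[mid]=6<15: swap a[1],a[1]; lo=2,mid=2 → 4 6 8 9 11 13 15 17 18
a[mid]=8<15: swap a[2],a[2]; lo=3,mid=3 → 4 6 8 9 11 13 15 17 18
a[mid]=9<15: swap a[3],a[3]; lo=4,mid=4 → 4 6 8 9 11 13 15 17 18
a[mid]=11<15: swap a[4],a[4]; lo=5,mid=5 → 4 6 8 9 11 13 15 17 18
a[mid]=13<15: swap a[5],a[5]; lo=6,mid=6 → 4 6 8 9 11 13 15 17 18
a[mid]=15=15: mid=7
end: lo=6, hi=6; a = 4 6 8 9 11 13 15 17 18

4 6 8 9 11 13 15 17 18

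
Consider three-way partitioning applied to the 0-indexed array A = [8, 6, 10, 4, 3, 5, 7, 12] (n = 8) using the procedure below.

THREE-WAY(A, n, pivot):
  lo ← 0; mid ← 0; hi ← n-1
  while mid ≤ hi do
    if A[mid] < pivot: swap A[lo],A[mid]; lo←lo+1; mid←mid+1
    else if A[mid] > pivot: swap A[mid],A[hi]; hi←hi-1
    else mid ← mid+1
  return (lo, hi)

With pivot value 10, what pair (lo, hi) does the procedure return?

(6, 6)

pivot = 10; lo=0, mid=0, hi=7
A[mid]=8<10: swap A[0],A[0]; lo=1,mid=1 → [8, 6, 10, 4, 3, 5, 7, 12]
A[mid]=6<10: swap A[1],A[1]; lo=2,mid=2 → [8, 6, 10, 4, 3, 5, 7, 12]
A[mid]=10=10: mid=3
A[mid]=4<10: swap A[2],A[3]; lo=3,mid=4 → [8, 6, 4, 10, 3, 5, 7, 12]
A[mid]=3<10: swap A[3],A[4]; lo=4,mid=5 → [8, 6, 4, 3, 10, 5, 7, 12]
A[mid]=5<10: swap A[4],A[5]; lo=5,mid=6 → [8, 6, 4, 3, 5, 10, 7, 12]
A[mid]=7<10: swap A[5],A[6]; lo=6,mid=7 → [8, 6, 4, 3, 5, 7, 10, 12]
A[mid]=12>10: swap A[7],A[7]; hi=6 → [8, 6, 4, 3, 5, 7, 10, 12]
end: lo=6, hi=6; A = [8, 6, 4, 3, 5, 7, 10, 12]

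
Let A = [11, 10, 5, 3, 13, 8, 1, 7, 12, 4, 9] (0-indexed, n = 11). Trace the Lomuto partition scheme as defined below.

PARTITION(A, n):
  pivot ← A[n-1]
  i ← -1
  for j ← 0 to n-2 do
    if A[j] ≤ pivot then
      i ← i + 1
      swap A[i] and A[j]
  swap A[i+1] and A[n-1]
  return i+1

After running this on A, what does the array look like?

[5, 3, 8, 1, 7, 4, 9, 13, 12, 11, 10]

pivot = A[10] = 9; i = -1
j=0: A[0]=11 > 9 → no swap
j=1: A[1]=10 > 9 → no swap
j=2: A[2]=5 ≤ 9 → i=0, swap A[0],A[2] → [5, 10, 11, 3, 13, 8, 1, 7, 12, 4, 9]
j=3: A[3]=3 ≤ 9 → i=1, swap A[1],A[3] → [5, 3, 11, 10, 13, 8, 1, 7, 12, 4, 9]
j=4: A[4]=13 > 9 → no swap
j=5: A[5]=8 ≤ 9 → i=2, swap A[2],A[5] → [5, 3, 8, 10, 13, 11, 1, 7, 12, 4, 9]
j=6: A[6]=1 ≤ 9 → i=3, swap A[3],A[6] → [5, 3, 8, 1, 13, 11, 10, 7, 12, 4, 9]
j=7: A[7]=7 ≤ 9 → i=4, swap A[4],A[7] → [5, 3, 8, 1, 7, 11, 10, 13, 12, 4, 9]
j=8: A[8]=12 > 9 → no swap
j=9: A[9]=4 ≤ 9 → i=5, swap A[5],A[9] → [5, 3, 8, 1, 7, 4, 10, 13, 12, 11, 9]
final swap A[6],A[10] → [5, 3, 8, 1, 7, 4, 9, 13, 12, 11, 10]; return 6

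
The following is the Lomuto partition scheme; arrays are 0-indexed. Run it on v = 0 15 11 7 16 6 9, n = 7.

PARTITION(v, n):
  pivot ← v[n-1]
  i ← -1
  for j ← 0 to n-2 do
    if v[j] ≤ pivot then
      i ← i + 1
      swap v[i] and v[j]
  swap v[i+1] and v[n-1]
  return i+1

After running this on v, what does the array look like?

0 7 6 9 16 11 15

pivot=9, i=-1
j=0: 0≤9, i=0, swap(0,0) ⇒ 0 15 11 7 16 6 9
j=1: 15>9, skip
j=2: 11>9, skip
j=3: 7≤9, i=1, swap(1,3) ⇒ 0 7 11 15 16 6 9
j=4: 16>9, skip
j=5: 6≤9, i=2, swap(2,5) ⇒ 0 7 6 15 16 11 9
swap(3,6) ⇒ 0 7 6 9 16 11 15; return 3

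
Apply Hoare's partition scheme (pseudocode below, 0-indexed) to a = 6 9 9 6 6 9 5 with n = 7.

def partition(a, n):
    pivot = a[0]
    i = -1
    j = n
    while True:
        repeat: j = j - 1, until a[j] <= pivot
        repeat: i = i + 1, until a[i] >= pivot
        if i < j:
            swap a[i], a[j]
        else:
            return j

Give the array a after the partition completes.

5 6 6 9 9 9 6

pivot = a[0] = 6; i = -1, j = 7
j→6 (a[6]=5≤6), i→0 (a[0]=6≥6); i<j, swap → 5 9 9 6 6 9 6
j→4 (a[4]=6≤6), i→1 (a[1]=9≥6); i<j, swap → 5 6 9 6 9 9 6
j→3 (a[3]=6≤6), i→2 (a[2]=9≥6); i<j, swap → 5 6 6 9 9 9 6
j→2, i→3; i≥j, return j=2. a = 5 6 6 9 9 9 6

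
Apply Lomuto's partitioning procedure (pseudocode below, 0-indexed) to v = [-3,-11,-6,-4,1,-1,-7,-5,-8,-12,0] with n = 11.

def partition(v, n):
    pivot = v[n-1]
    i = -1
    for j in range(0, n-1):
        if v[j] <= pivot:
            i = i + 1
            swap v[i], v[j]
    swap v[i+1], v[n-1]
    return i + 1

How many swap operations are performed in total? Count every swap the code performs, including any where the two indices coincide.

10

pivot = v[10] = 0; i = -1
j=0: v[0]=-3 ≤ 0 → i=0, swap v[0],v[0] (no change) → [-3,-11,-6,-4,1,-1,-7,-5,-8,-12,0]
j=1: v[1]=-11 ≤ 0 → i=1, swap v[1],v[1] (no change) → [-3,-11,-6,-4,1,-1,-7,-5,-8,-12,0]
j=2: v[2]=-6 ≤ 0 → i=2, swap v[2],v[2] (no change) → [-3,-11,-6,-4,1,-1,-7,-5,-8,-12,0]
j=3: v[3]=-4 ≤ 0 → i=3, swap v[3],v[3] (no change) → [-3,-11,-6,-4,1,-1,-7,-5,-8,-12,0]
j=4: v[4]=1 > 0 → no swap
j=5: v[5]=-1 ≤ 0 → i=4, swap v[4],v[5] → [-3,-11,-6,-4,-1,1,-7,-5,-8,-12,0]
j=6: v[6]=-7 ≤ 0 → i=5, swap v[5],v[6] → [-3,-11,-6,-4,-1,-7,1,-5,-8,-12,0]
j=7: v[7]=-5 ≤ 0 → i=6, swap v[6],v[7] → [-3,-11,-6,-4,-1,-7,-5,1,-8,-12,0]
j=8: v[8]=-8 ≤ 0 → i=7, swap v[7],v[8] → [-3,-11,-6,-4,-1,-7,-5,-8,1,-12,0]
j=9: v[9]=-12 ≤ 0 → i=8, swap v[8],v[9] → [-3,-11,-6,-4,-1,-7,-5,-8,-12,1,0]
final swap v[9],v[10] → [-3,-11,-6,-4,-1,-7,-5,-8,-12,0,1]; return 9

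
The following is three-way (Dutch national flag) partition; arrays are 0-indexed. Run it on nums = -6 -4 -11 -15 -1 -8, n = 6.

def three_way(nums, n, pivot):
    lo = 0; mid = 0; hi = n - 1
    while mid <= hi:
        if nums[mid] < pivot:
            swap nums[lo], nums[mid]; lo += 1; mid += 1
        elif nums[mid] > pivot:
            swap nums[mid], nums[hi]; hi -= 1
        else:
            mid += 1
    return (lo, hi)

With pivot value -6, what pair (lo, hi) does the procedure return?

(3, 3)

lo=0 mid=0 hi=5
-6=-6: mid=1
-4>-6: swap(1,5), hi=4 ⇒ -6 -8 -11 -15 -1 -4
-8<-6: swap(0,1), lo=1 mid=2 ⇒ -8 -6 -11 -15 -1 -4
-11<-6: swap(1,2), lo=2 mid=3 ⇒ -8 -11 -6 -15 -1 -4
-15<-6: swap(2,3), lo=3 mid=4 ⇒ -8 -11 -15 -6 -1 -4
-1>-6: swap(4,4), hi=3 ⇒ -8 -11 -15 -6 -1 -4
done. lo=3 hi=3; nums=-8 -11 -15 -6 -1 -4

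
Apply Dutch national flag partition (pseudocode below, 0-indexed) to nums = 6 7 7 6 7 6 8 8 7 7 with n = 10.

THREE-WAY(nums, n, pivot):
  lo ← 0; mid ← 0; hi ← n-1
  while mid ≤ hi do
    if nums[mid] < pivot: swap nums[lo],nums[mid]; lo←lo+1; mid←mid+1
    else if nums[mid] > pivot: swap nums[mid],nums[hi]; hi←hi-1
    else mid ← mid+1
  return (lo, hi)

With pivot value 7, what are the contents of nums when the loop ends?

pivot = 7; lo=0, mid=0, hi=9
nums[mid]=6<7: swap nums[0],nums[0]; lo=1,mid=1 → 6 7 7 6 7 6 8 8 7 7
nums[mid]=7=7: mid=2
nums[mid]=7=7: mid=3
nums[mid]=6<7: swap nums[1],nums[3]; lo=2,mid=4 → 6 6 7 7 7 6 8 8 7 7
nums[mid]=7=7: mid=5
nums[mid]=6<7: swap nums[2],nums[5]; lo=3,mid=6 → 6 6 6 7 7 7 8 8 7 7
nums[mid]=8>7: swap nums[6],nums[9]; hi=8 → 6 6 6 7 7 7 7 8 7 8
nums[mid]=7=7: mid=7
nums[mid]=8>7: swap nums[7],nums[8]; hi=7 → 6 6 6 7 7 7 7 7 8 8
nums[mid]=7=7: mid=8
end: lo=3, hi=7; nums = 6 6 6 7 7 7 7 7 8 8

6 6 6 7 7 7 7 7 8 8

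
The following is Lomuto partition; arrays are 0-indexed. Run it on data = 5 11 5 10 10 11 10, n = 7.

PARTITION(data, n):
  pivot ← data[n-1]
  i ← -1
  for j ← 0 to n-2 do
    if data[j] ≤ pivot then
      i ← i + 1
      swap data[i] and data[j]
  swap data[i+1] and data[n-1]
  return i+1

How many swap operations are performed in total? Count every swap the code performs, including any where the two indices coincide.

pivot = data[6] = 10; i = -1
j=0: data[0]=5 ≤ 10 → i=0, swap data[0],data[0] (no change) → 5 11 5 10 10 11 10
j=1: data[1]=11 > 10 → no swap
j=2: data[2]=5 ≤ 10 → i=1, swap data[1],data[2] → 5 5 11 10 10 11 10
j=3: data[3]=10 ≤ 10 → i=2, swap data[2],data[3] → 5 5 10 11 10 11 10
j=4: data[4]=10 ≤ 10 → i=3, swap data[3],data[4] → 5 5 10 10 11 11 10
j=5: data[5]=11 > 10 → no swap
final swap data[4],data[6] → 5 5 10 10 10 11 11; return 4

5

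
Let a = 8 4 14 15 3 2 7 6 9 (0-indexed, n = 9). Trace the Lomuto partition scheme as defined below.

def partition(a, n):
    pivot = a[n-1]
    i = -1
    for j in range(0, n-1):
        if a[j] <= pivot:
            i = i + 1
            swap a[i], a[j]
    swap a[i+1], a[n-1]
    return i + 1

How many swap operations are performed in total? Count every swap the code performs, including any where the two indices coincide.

7

pivot = a[8] = 9; i = -1
j=0: a[0]=8 ≤ 9 → i=0, swap a[0],a[0] (no change) → 8 4 14 15 3 2 7 6 9
j=1: a[1]=4 ≤ 9 → i=1, swap a[1],a[1] (no change) → 8 4 14 15 3 2 7 6 9
j=2: a[2]=14 > 9 → no swap
j=3: a[3]=15 > 9 → no swap
j=4: a[4]=3 ≤ 9 → i=2, swap a[2],a[4] → 8 4 3 15 14 2 7 6 9
j=5: a[5]=2 ≤ 9 → i=3, swap a[3],a[5] → 8 4 3 2 14 15 7 6 9
j=6: a[6]=7 ≤ 9 → i=4, swap a[4],a[6] → 8 4 3 2 7 15 14 6 9
j=7: a[7]=6 ≤ 9 → i=5, swap a[5],a[7] → 8 4 3 2 7 6 14 15 9
final swap a[6],a[8] → 8 4 3 2 7 6 9 15 14; return 6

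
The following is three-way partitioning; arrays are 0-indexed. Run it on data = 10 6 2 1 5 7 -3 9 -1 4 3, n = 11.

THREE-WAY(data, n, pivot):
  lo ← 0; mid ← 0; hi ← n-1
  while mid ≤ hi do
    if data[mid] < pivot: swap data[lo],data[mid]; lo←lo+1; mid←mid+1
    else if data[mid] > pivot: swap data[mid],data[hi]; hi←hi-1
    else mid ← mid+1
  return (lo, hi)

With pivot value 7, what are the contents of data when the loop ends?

pivot = 7; lo=0, mid=0, hi=10
data[mid]=10>7: swap data[0],data[10]; hi=9 → 3 6 2 1 5 7 -3 9 -1 4 10
data[mid]=3<7: swap data[0],data[0]; lo=1,mid=1 → 3 6 2 1 5 7 -3 9 -1 4 10
data[mid]=6<7: swap data[1],data[1]; lo=2,mid=2 → 3 6 2 1 5 7 -3 9 -1 4 10
data[mid]=2<7: swap data[2],data[2]; lo=3,mid=3 → 3 6 2 1 5 7 -3 9 -1 4 10
data[mid]=1<7: swap data[3],data[3]; lo=4,mid=4 → 3 6 2 1 5 7 -3 9 -1 4 10
data[mid]=5<7: swap data[4],data[4]; lo=5,mid=5 → 3 6 2 1 5 7 -3 9 -1 4 10
data[mid]=7=7: mid=6
data[mid]=-3<7: swap data[5],data[6]; lo=6,mid=7 → 3 6 2 1 5 -3 7 9 -1 4 10
data[mid]=9>7: swap data[7],data[9]; hi=8 → 3 6 2 1 5 -3 7 4 -1 9 10
data[mid]=4<7: swap data[6],data[7]; lo=7,mid=8 → 3 6 2 1 5 -3 4 7 -1 9 10
data[mid]=-1<7: swap data[7],data[8]; lo=8,mid=9 → 3 6 2 1 5 -3 4 -1 7 9 10
end: lo=8, hi=8; data = 3 6 2 1 5 -3 4 -1 7 9 10

3 6 2 1 5 -3 4 -1 7 9 10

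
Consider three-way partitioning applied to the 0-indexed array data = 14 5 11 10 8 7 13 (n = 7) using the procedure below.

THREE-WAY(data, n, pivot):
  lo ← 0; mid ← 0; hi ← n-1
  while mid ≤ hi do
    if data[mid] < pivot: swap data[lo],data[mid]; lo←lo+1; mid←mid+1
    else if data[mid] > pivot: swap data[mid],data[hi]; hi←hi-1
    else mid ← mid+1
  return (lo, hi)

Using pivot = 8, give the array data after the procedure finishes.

lo=0 mid=0 hi=6
14>8: swap(0,6), hi=5 ⇒ 13 5 11 10 8 7 14
13>8: swap(0,5), hi=4 ⇒ 7 5 11 10 8 13 14
7<8: swap(0,0), lo=1 mid=1 ⇒ 7 5 11 10 8 13 14
5<8: swap(1,1), lo=2 mid=2 ⇒ 7 5 11 10 8 13 14
11>8: swap(2,4), hi=3 ⇒ 7 5 8 10 11 13 14
8=8: mid=3
10>8: swap(3,3), hi=2 ⇒ 7 5 8 10 11 13 14
done. lo=2 hi=2; data=7 5 8 10 11 13 14

7 5 8 10 11 13 14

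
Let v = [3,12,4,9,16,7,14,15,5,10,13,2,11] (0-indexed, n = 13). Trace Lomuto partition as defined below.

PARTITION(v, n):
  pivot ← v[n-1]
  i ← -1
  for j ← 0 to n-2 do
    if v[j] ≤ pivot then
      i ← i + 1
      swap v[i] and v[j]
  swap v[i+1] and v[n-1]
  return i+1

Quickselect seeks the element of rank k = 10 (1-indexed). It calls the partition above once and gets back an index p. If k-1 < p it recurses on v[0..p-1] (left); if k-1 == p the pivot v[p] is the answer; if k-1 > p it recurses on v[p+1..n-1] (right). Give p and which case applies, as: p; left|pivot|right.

pivot=11, i=-1
j=0: 3≤11, i=0, swap(0,0) ⇒ [3,12,4,9,16,7,14,15,5,10,13,2,11]
j=1: 12>11, skip
j=2: 4≤11, i=1, swap(1,2) ⇒ [3,4,12,9,16,7,14,15,5,10,13,2,11]
j=3: 9≤11, i=2, swap(2,3) ⇒ [3,4,9,12,16,7,14,15,5,10,13,2,11]
j=4: 16>11, skip
j=5: 7≤11, i=3, swap(3,5) ⇒ [3,4,9,7,16,12,14,15,5,10,13,2,11]
j=6: 14>11, skip
j=7: 15>11, skip
j=8: 5≤11, i=4, swap(4,8) ⇒ [3,4,9,7,5,12,14,15,16,10,13,2,11]
j=9: 10≤11, i=5, swap(5,9) ⇒ [3,4,9,7,5,10,14,15,16,12,13,2,11]
j=10: 13>11, skip
j=11: 2≤11, i=6, swap(6,11) ⇒ [3,4,9,7,5,10,2,15,16,12,13,14,11]
swap(7,12) ⇒ [3,4,9,7,5,10,2,11,16,12,13,14,15]; return 7
p = 7; k-1 = 9 > 7 ⇒ right

7; right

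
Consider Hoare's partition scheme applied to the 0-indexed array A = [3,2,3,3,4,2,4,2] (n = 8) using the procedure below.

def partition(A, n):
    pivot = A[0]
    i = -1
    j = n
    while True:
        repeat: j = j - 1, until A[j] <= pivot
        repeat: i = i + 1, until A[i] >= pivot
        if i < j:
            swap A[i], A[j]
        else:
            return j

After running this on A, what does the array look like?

pivot=3
j stops at 7 (2), i stops at 0 (3); swap ⇒ [2,2,3,3,4,2,4,3]
j stops at 5 (2), i stops at 2 (3); swap ⇒ [2,2,2,3,4,3,4,3]
j stops at 3, i stops at 3; i≥j ⇒ return 3. A=[2,2,2,3,4,3,4,3]

[2,2,2,3,4,3,4,3]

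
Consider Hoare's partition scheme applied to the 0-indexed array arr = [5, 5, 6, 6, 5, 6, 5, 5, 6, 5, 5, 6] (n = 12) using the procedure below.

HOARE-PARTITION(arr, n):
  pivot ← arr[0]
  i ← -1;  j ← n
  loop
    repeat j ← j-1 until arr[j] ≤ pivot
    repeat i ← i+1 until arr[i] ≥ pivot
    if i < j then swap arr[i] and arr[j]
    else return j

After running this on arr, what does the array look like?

pivot = arr[0] = 5; i = -1, j = 12
j→10 (arr[10]=5≤5), i→0 (arr[0]=5≥5); i<j, swap → [5, 5, 6, 6, 5, 6, 5, 5, 6, 5, 5, 6]
j→9 (arr[9]=5≤5), i→1 (arr[1]=5≥5); i<j, swap → [5, 5, 6, 6, 5, 6, 5, 5, 6, 5, 5, 6]
j→7 (arr[7]=5≤5), i→2 (arr[2]=6≥5); i<j, swap → [5, 5, 5, 6, 5, 6, 5, 6, 6, 5, 5, 6]
j→6 (arr[6]=5≤5), i→3 (arr[3]=6≥5); i<j, swap → [5, 5, 5, 5, 5, 6, 6, 6, 6, 5, 5, 6]
j→4, i→4; i≥j, return j=4. arr = [5, 5, 5, 5, 5, 6, 6, 6, 6, 5, 5, 6]

[5, 5, 5, 5, 5, 6, 6, 6, 6, 5, 5, 6]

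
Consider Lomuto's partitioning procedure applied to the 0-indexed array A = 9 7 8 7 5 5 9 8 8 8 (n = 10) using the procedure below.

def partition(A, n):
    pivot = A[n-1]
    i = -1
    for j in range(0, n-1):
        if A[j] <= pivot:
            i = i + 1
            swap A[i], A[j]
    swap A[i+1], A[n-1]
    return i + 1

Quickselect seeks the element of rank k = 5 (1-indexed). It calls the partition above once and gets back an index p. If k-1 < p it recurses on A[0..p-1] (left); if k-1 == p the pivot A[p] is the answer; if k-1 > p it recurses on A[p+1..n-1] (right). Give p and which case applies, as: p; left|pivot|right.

pivot=8, i=-1
j=0: 9>8, skip
j=1: 7≤8, i=0, swap(0,1) ⇒ 7 9 8 7 5 5 9 8 8 8
j=2: 8≤8, i=1, swap(1,2) ⇒ 7 8 9 7 5 5 9 8 8 8
j=3: 7≤8, i=2, swap(2,3) ⇒ 7 8 7 9 5 5 9 8 8 8
j=4: 5≤8, i=3, swap(3,4) ⇒ 7 8 7 5 9 5 9 8 8 8
j=5: 5≤8, i=4, swap(4,5) ⇒ 7 8 7 5 5 9 9 8 8 8
j=6: 9>8, skip
j=7: 8≤8, i=5, swap(5,7) ⇒ 7 8 7 5 5 8 9 9 8 8
j=8: 8≤8, i=6, swap(6,8) ⇒ 7 8 7 5 5 8 8 9 9 8
swap(7,9) ⇒ 7 8 7 5 5 8 8 8 9 9; return 7
p = 7; k-1 = 4 < 7 ⇒ left

7; left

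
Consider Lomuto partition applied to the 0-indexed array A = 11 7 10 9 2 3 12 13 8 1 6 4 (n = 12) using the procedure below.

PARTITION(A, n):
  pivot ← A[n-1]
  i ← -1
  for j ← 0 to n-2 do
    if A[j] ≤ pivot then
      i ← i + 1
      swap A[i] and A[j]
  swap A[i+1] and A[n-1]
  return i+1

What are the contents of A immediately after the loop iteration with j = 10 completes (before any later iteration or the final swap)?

2 3 1 9 11 7 12 13 8 10 6 4

pivot=4, i=-1
j=0: 11>4, skip
j=1: 7>4, skip
j=2: 10>4, skip
j=3: 9>4, skip
j=4: 2≤4, i=0, swap(0,4) ⇒ 2 7 10 9 11 3 12 13 8 1 6 4
j=5: 3≤4, i=1, swap(1,5) ⇒ 2 3 10 9 11 7 12 13 8 1 6 4
j=6: 12>4, skip
j=7: 13>4, skip
j=8: 8>4, skip
j=9: 1≤4, i=2, swap(2,9) ⇒ 2 3 1 9 11 7 12 13 8 10 6 4
j=10: 6>4, skip
(after j=10) A = 2 3 1 9 11 7 12 13 8 10 6 4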